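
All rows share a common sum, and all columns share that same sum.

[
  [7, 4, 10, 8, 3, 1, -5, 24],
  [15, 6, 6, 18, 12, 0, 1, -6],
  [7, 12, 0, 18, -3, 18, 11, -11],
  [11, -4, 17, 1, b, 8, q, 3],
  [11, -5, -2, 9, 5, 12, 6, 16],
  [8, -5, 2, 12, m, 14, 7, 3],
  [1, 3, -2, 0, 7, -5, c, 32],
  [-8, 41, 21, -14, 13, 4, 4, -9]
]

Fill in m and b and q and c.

m = 11, b = 4, q = 12, c = 16

Rows 1 and 2 both sum to 52, so that's the common total.
Row 7: 1 + 3 − 2 + 0 + 7 − 5 + 32 = 36, so its missing entry is 52 − 36 = 16.
Row 6: 8 − 5 + 2 + 12 + 14 + 7 + 3 = 41, so its missing entry is 52 − 41 = 11.
Column 5: 3 + 12 − 3 + 5 + 11 + 7 + 13 = 48, so its missing entry is 52 − 48 = 4.
Row 4: 11 − 4 + 17 + 1 + 4 + 8 + 3 = 40, so its missing entry is 52 − 40 = 12.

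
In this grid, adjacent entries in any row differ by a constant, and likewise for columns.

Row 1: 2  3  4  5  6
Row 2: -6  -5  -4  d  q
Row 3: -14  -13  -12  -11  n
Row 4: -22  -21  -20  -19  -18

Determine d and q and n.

Along each row the entries change by 1 per step; down each column they change by -8.
Row 2: from -6 at column 1, stepping by 1 to column 4 gives -3.
Row 2: from -6 at column 1, stepping by 1 to column 5 gives -2.
Row 3: from -14 at column 1, stepping by 1 to column 5 gives -10.

d = -3, q = -2, n = -10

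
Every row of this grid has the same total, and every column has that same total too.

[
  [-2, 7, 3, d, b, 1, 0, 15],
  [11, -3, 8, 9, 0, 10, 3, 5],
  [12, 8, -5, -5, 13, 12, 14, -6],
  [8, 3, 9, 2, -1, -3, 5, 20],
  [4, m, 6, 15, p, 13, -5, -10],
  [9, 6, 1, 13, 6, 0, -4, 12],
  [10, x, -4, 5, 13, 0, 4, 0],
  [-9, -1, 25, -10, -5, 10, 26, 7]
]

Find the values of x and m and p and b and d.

Rows 2 and 3 both sum to 43, so that's the common total.
Row 7 has 10 − 4 + 5 + 13 + 0 + 4 + 0 = 28; the blank must be 43 − 28 = 15.
Column 4 has 9 − 5 + 2 + 15 + 13 + 5 − 10 = 29; the blank must be 43 − 29 = 14.
Row 1 has -2 + 7 + 3 + 14 + 1 + 0 + 15 = 38; the blank must be 43 − 38 = 5.
Column 5 has 5 + 0 + 13 − 1 + 6 + 13 − 5 = 31; the blank must be 43 − 31 = 12.
Row 5 has 4 + 6 + 15 + 12 + 13 − 5 − 10 = 35; the blank must be 43 − 35 = 8.

x = 15, m = 8, p = 12, b = 5, d = 14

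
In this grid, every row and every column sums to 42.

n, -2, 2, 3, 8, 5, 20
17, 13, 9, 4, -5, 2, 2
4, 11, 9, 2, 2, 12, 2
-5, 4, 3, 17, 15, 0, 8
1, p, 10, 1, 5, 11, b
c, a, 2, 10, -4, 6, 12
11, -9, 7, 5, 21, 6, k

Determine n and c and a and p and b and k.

n = 6, c = 8, a = 8, p = 17, b = -3, k = 1

Row 1: -2 + 2 + 3 + 8 + 5 + 20 = 36, so its missing entry is 42 − 36 = 6.
Column 1: 6 + 17 + 4 − 5 + 1 + 11 = 34, so its missing entry is 42 − 34 = 8.
Row 6: 8 + 2 + 10 − 4 + 6 + 12 = 34, so its missing entry is 42 − 34 = 8.
Row 7: 11 − 9 + 7 + 5 + 21 + 6 = 41, so its missing entry is 42 − 41 = 1.
Column 7: 20 + 2 + 2 + 8 + 12 + 1 = 45, so its missing entry is 42 − 45 = -3.
Row 5: 1 + 10 + 1 + 5 + 11 − 3 = 25, so its missing entry is 42 − 25 = 17.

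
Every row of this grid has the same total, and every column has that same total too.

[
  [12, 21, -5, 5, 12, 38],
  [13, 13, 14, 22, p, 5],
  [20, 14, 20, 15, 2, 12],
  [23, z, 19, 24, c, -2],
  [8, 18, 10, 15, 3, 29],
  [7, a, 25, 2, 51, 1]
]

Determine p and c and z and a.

p = 16, c = -1, z = 20, a = -3

Rows 1 and 3 both sum to 83, so that's the common total.
Row 6 has 7 + 25 + 2 + 51 + 1 = 86; the blank must be 83 − 86 = -3.
Column 2 has 21 + 13 + 14 + 18 − 3 = 63; the blank must be 83 − 63 = 20.
Row 4 has 23 + 20 + 19 + 24 − 2 = 84; the blank must be 83 − 84 = -1.
Row 2 has 13 + 13 + 14 + 22 + 5 = 67; the blank must be 83 − 67 = 16.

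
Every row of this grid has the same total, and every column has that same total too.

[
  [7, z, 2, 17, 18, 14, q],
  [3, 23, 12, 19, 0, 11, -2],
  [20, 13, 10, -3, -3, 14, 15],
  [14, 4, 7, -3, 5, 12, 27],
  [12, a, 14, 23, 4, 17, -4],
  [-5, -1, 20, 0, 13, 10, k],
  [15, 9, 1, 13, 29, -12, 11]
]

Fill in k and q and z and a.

Rows 2 and 3 both sum to 66, so that's the common total.
Row 5 has 12 + 14 + 23 + 4 + 17 − 4 = 66; the blank must be 66 − 66 = 0.
Column 2 has 23 + 13 + 4 + 0 − 1 + 9 = 48; the blank must be 66 − 48 = 18.
Row 6 has -5 − 1 + 20 + 0 + 13 + 10 = 37; the blank must be 66 − 37 = 29.
Row 1 has 7 + 18 + 2 + 17 + 18 + 14 = 76; the blank must be 66 − 76 = -10.

k = 29, q = -10, z = 18, a = 0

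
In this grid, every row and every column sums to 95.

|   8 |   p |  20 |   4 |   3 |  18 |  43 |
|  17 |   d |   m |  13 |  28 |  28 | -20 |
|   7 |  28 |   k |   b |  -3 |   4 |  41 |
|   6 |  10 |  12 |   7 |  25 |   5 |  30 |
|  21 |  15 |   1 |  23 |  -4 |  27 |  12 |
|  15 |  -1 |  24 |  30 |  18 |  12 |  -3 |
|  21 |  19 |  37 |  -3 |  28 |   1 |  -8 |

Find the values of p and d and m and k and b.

Row 1 has 8 + 20 + 4 + 3 + 18 + 43 = 96; the blank must be 95 − 96 = -1.
Column 2 has -1 + 28 + 10 + 15 − 1 + 19 = 70; the blank must be 95 − 70 = 25.
Row 2 has 17 + 25 + 13 + 28 + 28 − 20 = 91; the blank must be 95 − 91 = 4.
Column 4 has 4 + 13 + 7 + 23 + 30 − 3 = 74; the blank must be 95 − 74 = 21.
Row 3 has 7 + 28 + 21 − 3 + 4 + 41 = 98; the blank must be 95 − 98 = -3.

p = -1, d = 25, m = 4, k = -3, b = 21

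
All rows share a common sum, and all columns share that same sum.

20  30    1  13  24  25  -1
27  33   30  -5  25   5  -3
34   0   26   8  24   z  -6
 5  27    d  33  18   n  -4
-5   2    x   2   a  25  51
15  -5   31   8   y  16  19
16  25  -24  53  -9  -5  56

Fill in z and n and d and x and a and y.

Rows 1 and 2 both sum to 112, so that's the common total.
The known cells in row 6 total 84, leaving 112 − 84 = 28 for the blank.
The known cells in column 5 total 110, leaving 112 − 110 = 2 for the blank.
The known cells in row 5 total 77, leaving 112 − 77 = 35 for the blank.
The known cells in column 3 total 99, leaving 112 − 99 = 13 for the blank.
The known cells in row 3 total 86, leaving 112 − 86 = 26 for the blank.
The known cells in row 4 total 92, leaving 112 − 92 = 20 for the blank.

z = 26, n = 20, d = 13, x = 35, a = 2, y = 28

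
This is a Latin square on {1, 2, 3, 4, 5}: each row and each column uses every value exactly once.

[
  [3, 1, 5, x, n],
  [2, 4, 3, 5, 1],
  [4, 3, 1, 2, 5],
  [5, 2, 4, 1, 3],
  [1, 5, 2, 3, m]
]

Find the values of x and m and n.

At (row 5, col 5): row 5 already has {1, 2, 3, 5}, so the value is 4.
At (row 1, col 4): column 4 already has {1, 2, 3, 5}, so the value is 4.
At (row 1, col 5): row 1 already has {1, 3, 4, 5}, so the value is 2.

x = 4, m = 4, n = 2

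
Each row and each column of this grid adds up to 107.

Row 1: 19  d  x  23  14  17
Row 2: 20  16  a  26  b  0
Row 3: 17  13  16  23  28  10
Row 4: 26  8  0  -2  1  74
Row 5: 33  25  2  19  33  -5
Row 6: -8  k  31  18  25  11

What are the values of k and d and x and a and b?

The known cells in row 6 total 77, leaving 107 − 77 = 30 for the blank.
The known cells in column 2 total 92, leaving 107 − 92 = 15 for the blank.
The known cells in column 5 total 101, leaving 107 − 101 = 6 for the blank.
The known cells in row 2 total 68, leaving 107 − 68 = 39 for the blank.
The known cells in row 1 total 88, leaving 107 − 88 = 19 for the blank.

k = 30, d = 15, x = 19, a = 39, b = 6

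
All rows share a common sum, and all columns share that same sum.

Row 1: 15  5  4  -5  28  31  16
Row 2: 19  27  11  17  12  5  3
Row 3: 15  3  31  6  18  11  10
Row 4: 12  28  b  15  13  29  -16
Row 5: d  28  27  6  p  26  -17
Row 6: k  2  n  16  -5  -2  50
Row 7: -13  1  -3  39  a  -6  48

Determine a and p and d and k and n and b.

a = 28, p = 0, d = 24, k = 22, n = 11, b = 13

Rows 1 and 2 both sum to 94, so that's the common total.
Row 7 has -13 + 1 − 3 + 39 − 6 + 48 = 66; the blank must be 94 − 66 = 28.
Column 5 has 28 + 12 + 18 + 13 − 5 + 28 = 94; the blank must be 94 − 94 = 0.
Row 5 has 28 + 27 + 6 + 0 + 26 − 17 = 70; the blank must be 94 − 70 = 24.
Column 1 has 15 + 19 + 15 + 12 + 24 − 13 = 72; the blank must be 94 − 72 = 22.
Row 4 has 12 + 28 + 15 + 13 + 29 − 16 = 81; the blank must be 94 − 81 = 13.
Row 6 has 22 + 2 + 16 − 5 − 2 + 50 = 83; the blank must be 94 − 83 = 11.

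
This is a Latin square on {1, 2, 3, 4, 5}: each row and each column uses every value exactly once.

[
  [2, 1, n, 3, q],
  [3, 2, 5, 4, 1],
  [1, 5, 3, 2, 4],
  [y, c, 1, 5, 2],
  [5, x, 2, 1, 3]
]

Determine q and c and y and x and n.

q = 5, c = 3, y = 4, x = 4, n = 4

Cell (1,5): column 5 already has {1, 2, 3, 4} → 5.
At (row 4, col 1): column 1 already has {1, 2, 3, 5}, so the value is 4.
For row 4, column 2: row 4 already has {1, 2, 4, 5}; that leaves 3.
For row 1, column 3: row 1 already has {1, 2, 3, 5}; that leaves 4.
Cell (5,2): row 5 already has {1, 2, 3, 5} → 4.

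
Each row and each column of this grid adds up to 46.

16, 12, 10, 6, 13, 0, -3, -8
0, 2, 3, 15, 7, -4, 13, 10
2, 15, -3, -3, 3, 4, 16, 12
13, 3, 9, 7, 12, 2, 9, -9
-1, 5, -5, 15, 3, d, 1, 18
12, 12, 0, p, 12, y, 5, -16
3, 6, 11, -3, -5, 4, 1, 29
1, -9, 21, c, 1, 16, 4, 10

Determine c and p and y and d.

The known cells in row 5 total 36, leaving 46 − 36 = 10 for the blank.
The known cells in column 6 total 32, leaving 46 − 32 = 14 for the blank.
The known cells in row 6 total 39, leaving 46 − 39 = 7 for the blank.
The known cells in row 8 total 44, leaving 46 − 44 = 2 for the blank.

c = 2, p = 7, y = 14, d = 10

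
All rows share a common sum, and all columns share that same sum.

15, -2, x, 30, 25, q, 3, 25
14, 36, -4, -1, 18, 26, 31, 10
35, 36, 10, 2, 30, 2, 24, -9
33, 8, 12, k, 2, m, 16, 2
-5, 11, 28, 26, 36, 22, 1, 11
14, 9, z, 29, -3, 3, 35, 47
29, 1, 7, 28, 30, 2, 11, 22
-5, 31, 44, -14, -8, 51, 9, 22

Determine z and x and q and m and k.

Rows 2 and 3 both sum to 130, so that's the common total.
The known cells in column 4 total 100, leaving 130 − 100 = 30 for the blank.
The known cells in row 4 total 103, leaving 130 − 103 = 27 for the blank.
The known cells in column 6 total 133, leaving 130 − 133 = -3 for the blank.
The known cells in row 1 total 93, leaving 130 − 93 = 37 for the blank.
The known cells in row 6 total 134, leaving 130 − 134 = -4 for the blank.

z = -4, x = 37, q = -3, m = 27, k = 30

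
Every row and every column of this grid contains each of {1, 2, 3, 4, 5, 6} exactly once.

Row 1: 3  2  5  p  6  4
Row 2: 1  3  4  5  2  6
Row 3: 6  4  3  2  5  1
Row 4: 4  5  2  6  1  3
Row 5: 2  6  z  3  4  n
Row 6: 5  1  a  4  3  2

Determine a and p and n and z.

a = 6, p = 1, n = 5, z = 1

Cell (5,6): column 6 already has {1, 2, 3, 4, 6} → 5.
For row 1, column 4: row 1 already has {2, 3, 4, 5, 6}; that leaves 1.
Cell (5,3): row 5 already has {2, 3, 4, 5, 6} → 1.
At (row 6, col 3): row 6 already has {1, 2, 3, 4, 5}, so the value is 6.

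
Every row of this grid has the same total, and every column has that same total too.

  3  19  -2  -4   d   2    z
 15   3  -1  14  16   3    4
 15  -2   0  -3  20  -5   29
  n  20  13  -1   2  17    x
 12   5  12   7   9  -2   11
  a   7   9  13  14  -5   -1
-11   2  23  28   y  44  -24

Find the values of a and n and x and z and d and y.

a = 17, n = 3, x = 0, z = 35, d = 1, y = -8

Rows 2 and 3 both sum to 54, so that's the common total.
Row 7 has -11 + 2 + 23 + 28 + 44 − 24 = 62; the blank must be 54 − 62 = -8.
Column 5 has 16 + 20 + 2 + 9 + 14 − 8 = 53; the blank must be 54 − 53 = 1.
Row 1 has 3 + 19 − 2 − 4 + 1 + 2 = 19; the blank must be 54 − 19 = 35.
Row 6 has 7 + 9 + 13 + 14 − 5 − 1 = 37; the blank must be 54 − 37 = 17.
Column 1 has 3 + 15 + 15 + 12 + 17 − 11 = 51; the blank must be 54 − 51 = 3.
Row 4 has 3 + 20 + 13 − 1 + 2 + 17 = 54; the blank must be 54 − 54 = 0.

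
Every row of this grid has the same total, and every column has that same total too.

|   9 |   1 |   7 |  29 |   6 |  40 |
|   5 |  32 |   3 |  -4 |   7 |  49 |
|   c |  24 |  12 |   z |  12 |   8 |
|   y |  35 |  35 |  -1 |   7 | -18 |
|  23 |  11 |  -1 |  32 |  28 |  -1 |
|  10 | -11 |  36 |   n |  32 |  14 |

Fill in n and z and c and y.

Rows 1 and 2 both sum to 92, so that's the common total.
Row 6: 10 − 11 + 36 + 32 + 14 = 81, so its missing entry is 92 − 81 = 11.
Column 4: 29 − 4 − 1 + 32 + 11 = 67, so its missing entry is 92 − 67 = 25.
Row 3: 24 + 12 + 25 + 12 + 8 = 81, so its missing entry is 92 − 81 = 11.
Row 4: 35 + 35 − 1 + 7 − 18 = 58, so its missing entry is 92 − 58 = 34.

n = 11, z = 25, c = 11, y = 34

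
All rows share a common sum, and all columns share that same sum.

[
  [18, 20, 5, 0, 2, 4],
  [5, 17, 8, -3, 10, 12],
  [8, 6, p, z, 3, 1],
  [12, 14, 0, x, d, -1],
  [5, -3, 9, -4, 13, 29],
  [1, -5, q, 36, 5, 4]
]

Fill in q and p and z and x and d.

q = 8, p = 19, z = 12, x = 8, d = 16

Rows 1 and 2 both sum to 49, so that's the common total.
Column 5: 2 + 10 + 3 + 13 + 5 = 33, so its missing entry is 49 − 33 = 16.
Row 4: 12 + 14 + 0 + 16 − 1 = 41, so its missing entry is 49 − 41 = 8.
Column 4: 0 − 3 + 8 − 4 + 36 = 37, so its missing entry is 49 − 37 = 12.
Row 3: 8 + 6 + 12 + 3 + 1 = 30, so its missing entry is 49 − 30 = 19.
Row 6: 1 − 5 + 36 + 5 + 4 = 41, so its missing entry is 49 − 41 = 8.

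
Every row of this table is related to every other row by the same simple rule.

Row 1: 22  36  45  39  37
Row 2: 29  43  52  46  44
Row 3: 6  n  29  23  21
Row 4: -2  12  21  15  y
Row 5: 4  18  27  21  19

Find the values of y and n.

The difference between any two rows is the same in every column — this is an addition table with the headers hidden.
Row 4 minus row 1 is -2 − 22 = -24, so its entry in column 5 is 37 + (-24) = 13.
Row 3 minus row 1 is 6 − 22 = -16, so its entry in column 2 is 36 + (-16) = 20.

y = 13, n = 20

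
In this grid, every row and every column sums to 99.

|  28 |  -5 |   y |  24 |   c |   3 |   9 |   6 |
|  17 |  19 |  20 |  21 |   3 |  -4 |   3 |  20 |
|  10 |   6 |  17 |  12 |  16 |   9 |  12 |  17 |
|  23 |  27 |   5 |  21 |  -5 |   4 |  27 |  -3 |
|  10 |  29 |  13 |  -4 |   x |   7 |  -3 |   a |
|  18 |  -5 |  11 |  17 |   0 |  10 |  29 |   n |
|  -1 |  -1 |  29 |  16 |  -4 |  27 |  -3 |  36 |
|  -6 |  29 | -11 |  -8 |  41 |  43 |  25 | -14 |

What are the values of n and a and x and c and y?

Row 6: 18 − 5 + 11 + 17 + 0 + 10 + 29 = 80, so its missing entry is 99 − 80 = 19.
Column 3: 20 + 17 + 5 + 13 + 11 + 29 − 11 = 84, so its missing entry is 99 − 84 = 15.
Row 1: 28 − 5 + 15 + 24 + 3 + 9 + 6 = 80, so its missing entry is 99 − 80 = 19.
Column 5: 19 + 3 + 16 − 5 + 0 − 4 + 41 = 70, so its missing entry is 99 − 70 = 29.
Row 5: 10 + 29 + 13 − 4 + 29 + 7 − 3 = 81, so its missing entry is 99 − 81 = 18.

n = 19, a = 18, x = 29, c = 19, y = 15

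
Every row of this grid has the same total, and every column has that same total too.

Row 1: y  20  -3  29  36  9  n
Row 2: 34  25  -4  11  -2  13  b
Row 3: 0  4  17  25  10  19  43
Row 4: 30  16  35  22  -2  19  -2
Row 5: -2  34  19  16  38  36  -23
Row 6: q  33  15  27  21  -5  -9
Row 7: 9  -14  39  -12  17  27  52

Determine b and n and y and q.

b = 41, n = 16, y = 11, q = 36

Rows 3 and 4 both sum to 118, so that's the common total.
Row 2 has 34 + 25 − 4 + 11 − 2 + 13 = 77; the blank must be 118 − 77 = 41.
Row 6 has 33 + 15 + 27 + 21 − 5 − 9 = 82; the blank must be 118 − 82 = 36.
Column 1 has 34 + 0 + 30 − 2 + 36 + 9 = 107; the blank must be 118 − 107 = 11.
Row 1 has 11 + 20 − 3 + 29 + 36 + 9 = 102; the blank must be 118 − 102 = 16.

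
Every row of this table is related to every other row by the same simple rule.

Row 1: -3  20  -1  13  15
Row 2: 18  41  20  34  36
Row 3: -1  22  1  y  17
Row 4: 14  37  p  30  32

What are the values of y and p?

y = 15, p = 16

The difference between any two rows is the same in every column — this is an addition table with the headers hidden.
Row 3 minus row 1 is -1 − (-3) = 2, so its entry in column 4 is 13 + 2 = 15.
Row 4 minus row 1 is 14 − (-3) = 17, so its entry in column 3 is -1 + 17 = 16.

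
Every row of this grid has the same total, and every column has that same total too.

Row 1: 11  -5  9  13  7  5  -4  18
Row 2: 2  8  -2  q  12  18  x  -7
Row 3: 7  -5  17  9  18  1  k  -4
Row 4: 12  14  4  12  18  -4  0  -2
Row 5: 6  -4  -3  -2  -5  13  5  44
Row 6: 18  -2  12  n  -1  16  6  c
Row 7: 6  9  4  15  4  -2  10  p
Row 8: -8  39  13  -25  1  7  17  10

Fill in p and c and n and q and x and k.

p = 8, c = -13, n = 18, q = 14, x = 9, k = 11

Rows 1 and 4 both sum to 54, so that's the common total.
The known cells in row 7 total 46, leaving 54 − 46 = 8 for the blank.
The known cells in column 8 total 67, leaving 54 − 67 = -13 for the blank.
The known cells in row 3 total 43, leaving 54 − 43 = 11 for the blank.
The known cells in row 6 total 36, leaving 54 − 36 = 18 for the blank.
The known cells in column 7 total 45, leaving 54 − 45 = 9 for the blank.
The known cells in row 2 total 40, leaving 54 − 40 = 14 for the blank.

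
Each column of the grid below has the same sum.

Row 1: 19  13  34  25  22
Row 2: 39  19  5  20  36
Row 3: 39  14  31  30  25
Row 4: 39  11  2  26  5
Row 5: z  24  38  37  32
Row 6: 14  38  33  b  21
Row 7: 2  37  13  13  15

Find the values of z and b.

Columns 2 and 5 both add up to 156, so every column sums to 156.
Column 1: 19 + 39 + 39 + 39 + 14 + 2 = 152, so the missing entry is 156 − 152 = 4.
Column 4: 25 + 20 + 30 + 26 + 37 + 13 = 151, so the missing entry is 156 − 151 = 5.

z = 4, b = 5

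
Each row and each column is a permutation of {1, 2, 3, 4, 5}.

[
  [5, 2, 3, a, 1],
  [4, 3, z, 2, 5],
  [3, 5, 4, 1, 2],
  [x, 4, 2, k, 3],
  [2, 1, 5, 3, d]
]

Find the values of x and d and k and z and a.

x = 1, d = 4, k = 5, z = 1, a = 4

For row 5, column 5: row 5 already has {1, 2, 3, 5}; that leaves 4.
Cell (2,3): row 2 already has {2, 3, 4, 5} → 1.
At (row 1, col 4): row 1 already has {1, 2, 3, 5}, so the value is 4.
At (row 4, col 1): column 1 already has {2, 3, 4, 5}, so the value is 1.
Cell (4,4): row 4 already has {1, 2, 3, 4} → 5.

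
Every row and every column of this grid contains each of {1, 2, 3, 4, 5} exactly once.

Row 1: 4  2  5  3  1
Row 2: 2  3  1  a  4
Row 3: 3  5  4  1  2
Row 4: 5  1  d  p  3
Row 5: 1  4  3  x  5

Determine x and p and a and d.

Cell (4,3): column 3 already has {1, 3, 4, 5} → 2.
At (row 4, col 4): row 4 already has {1, 2, 3, 5}, so the value is 4.
Cell (2,4): row 2 already has {1, 2, 3, 4} → 5.
Cell (5,4): row 5 already has {1, 3, 4, 5} → 2.

x = 2, p = 4, a = 5, d = 2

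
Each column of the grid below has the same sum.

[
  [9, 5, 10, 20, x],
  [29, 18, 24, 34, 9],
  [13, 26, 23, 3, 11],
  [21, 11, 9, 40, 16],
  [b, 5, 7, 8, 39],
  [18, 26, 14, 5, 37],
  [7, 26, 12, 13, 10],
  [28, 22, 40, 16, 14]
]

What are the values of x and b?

The complete columns each total 139.
Column 5 is missing 139 − 136 = 3 (since 9 + 11 + 16 + 39 + 37 + 10 + 14 = 136).
Column 1 is missing 139 − 125 = 14 (since 9 + 29 + 13 + 21 + 18 + 7 + 28 = 125).

x = 3, b = 14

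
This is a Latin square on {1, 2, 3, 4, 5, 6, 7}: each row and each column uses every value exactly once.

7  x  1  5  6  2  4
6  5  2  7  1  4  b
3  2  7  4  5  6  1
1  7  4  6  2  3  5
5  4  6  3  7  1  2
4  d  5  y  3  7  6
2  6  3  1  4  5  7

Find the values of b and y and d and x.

b = 3, y = 2, d = 1, x = 3

For row 1, column 2: row 1 already has {1, 2, 4, 5, 6, 7}; that leaves 3.
At (row 2, col 7): row 2 already has {1, 2, 4, 5, 6, 7}, so the value is 3.
At (row 6, col 4): column 4 already has {1, 3, 4, 5, 6, 7}, so the value is 2.
At (row 6, col 2): row 6 already has {2, 3, 4, 5, 6, 7}, so the value is 1.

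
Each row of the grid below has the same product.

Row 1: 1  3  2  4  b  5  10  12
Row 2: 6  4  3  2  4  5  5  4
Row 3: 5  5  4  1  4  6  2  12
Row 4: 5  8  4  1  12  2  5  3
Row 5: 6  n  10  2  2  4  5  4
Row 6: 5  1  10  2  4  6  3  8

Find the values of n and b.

n = 3, b = 4

Rows 3 and 4 each multiply to 57600, so every row has product 57600.
Row 5: 6×10×2×2×4×5×4 = 19200, so the missing entry is 57600 ÷ 19200 = 3.
Row 1: 1×3×2×4×5×10×12 = 14400, so the missing entry is 57600 ÷ 14400 = 4.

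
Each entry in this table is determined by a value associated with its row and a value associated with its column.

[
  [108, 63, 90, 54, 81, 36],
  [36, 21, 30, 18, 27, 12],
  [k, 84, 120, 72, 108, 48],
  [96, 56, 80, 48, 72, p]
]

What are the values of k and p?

k = 144, p = 32

Each row is a constant multiple of every other row — this is a multiplication table with the headers hidden.
Row 3 is 72/54 = 4/3 times row 1, so its entry in column 1 is 108 × 4/3 = 144.
Row 4 is 48/54 = 8/9 times row 1, so its entry in column 6 is 36 × 8/9 = 32.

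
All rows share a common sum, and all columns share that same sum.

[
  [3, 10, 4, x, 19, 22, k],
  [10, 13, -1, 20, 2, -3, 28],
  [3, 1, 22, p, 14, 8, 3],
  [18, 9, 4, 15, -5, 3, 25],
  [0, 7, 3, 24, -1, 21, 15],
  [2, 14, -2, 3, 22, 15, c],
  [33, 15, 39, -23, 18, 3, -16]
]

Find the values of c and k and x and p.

Rows 2 and 4 both sum to 69, so that's the common total.
Row 3 has 3 + 1 + 22 + 14 + 8 + 3 = 51; the blank must be 69 − 51 = 18.
Column 4 has 20 + 18 + 15 + 24 + 3 − 23 = 57; the blank must be 69 − 57 = 12.
Row 6 has 2 + 14 − 2 + 3 + 22 + 15 = 54; the blank must be 69 − 54 = 15.
Row 1 has 3 + 10 + 4 + 12 + 19 + 22 = 70; the blank must be 69 − 70 = -1.

c = 15, k = -1, x = 12, p = 18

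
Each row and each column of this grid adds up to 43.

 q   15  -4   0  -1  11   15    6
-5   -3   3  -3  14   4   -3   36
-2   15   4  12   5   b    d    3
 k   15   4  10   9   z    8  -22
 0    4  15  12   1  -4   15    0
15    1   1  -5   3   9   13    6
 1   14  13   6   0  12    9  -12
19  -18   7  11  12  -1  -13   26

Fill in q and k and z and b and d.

Row 1: 15 − 4 + 0 − 1 + 11 + 15 + 6 = 42, so its missing entry is 43 − 42 = 1.
Column 1: 1 − 5 − 2 + 0 + 15 + 1 + 19 = 29, so its missing entry is 43 − 29 = 14.
Column 7: 15 − 3 + 8 + 15 + 13 + 9 − 13 = 44, so its missing entry is 43 − 44 = -1.
Row 3: -2 + 15 + 4 + 12 + 5 − 1 + 3 = 36, so its missing entry is 43 − 36 = 7.
Row 4: 14 + 15 + 4 + 10 + 9 + 8 − 22 = 38, so its missing entry is 43 − 38 = 5.

q = 1, k = 14, z = 5, b = 7, d = -1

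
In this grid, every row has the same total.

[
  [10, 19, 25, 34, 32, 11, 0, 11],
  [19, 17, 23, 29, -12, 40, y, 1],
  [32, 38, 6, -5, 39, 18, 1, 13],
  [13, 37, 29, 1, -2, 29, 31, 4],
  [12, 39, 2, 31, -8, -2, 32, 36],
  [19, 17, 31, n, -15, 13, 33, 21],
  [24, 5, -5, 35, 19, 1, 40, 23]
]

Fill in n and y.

n = 23, y = 25

Rows 1 and 7 both add up to 142, so every row sums to 142.
Row 6: 19 + 17 + 31 − 15 + 13 + 33 + 21 = 119, so the missing entry is 142 − 119 = 23.
Row 2: 19 + 17 + 23 + 29 − 12 + 40 + 1 = 117, so the missing entry is 142 − 117 = 25.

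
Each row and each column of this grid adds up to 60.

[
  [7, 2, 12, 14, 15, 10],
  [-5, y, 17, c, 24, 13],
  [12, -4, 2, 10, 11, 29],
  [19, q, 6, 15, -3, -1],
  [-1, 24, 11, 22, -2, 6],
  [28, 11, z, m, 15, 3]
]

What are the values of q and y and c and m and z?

Row 4: 19 + 6 + 15 − 3 − 1 = 36, so its missing entry is 60 − 36 = 24.
Column 2: 2 − 4 + 24 + 24 + 11 = 57, so its missing entry is 60 − 57 = 3.
Row 2: -5 + 3 + 17 + 24 + 13 = 52, so its missing entry is 60 − 52 = 8.
Column 4: 14 + 8 + 10 + 15 + 22 = 69, so its missing entry is 60 − 69 = -9.
Row 6: 28 + 11 − 9 + 15 + 3 = 48, so its missing entry is 60 − 48 = 12.

q = 24, y = 3, c = 8, m = -9, z = 12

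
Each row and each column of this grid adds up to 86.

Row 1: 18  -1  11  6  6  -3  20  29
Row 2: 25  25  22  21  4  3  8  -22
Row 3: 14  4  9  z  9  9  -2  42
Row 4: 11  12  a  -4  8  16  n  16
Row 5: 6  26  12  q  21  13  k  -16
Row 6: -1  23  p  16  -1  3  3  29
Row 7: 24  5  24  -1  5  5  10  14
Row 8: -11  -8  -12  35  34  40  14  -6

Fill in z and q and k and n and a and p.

z = 1, q = 12, k = 12, n = 21, a = 6, p = 14

Row 3 has 14 + 4 + 9 + 9 + 9 − 2 + 42 = 85; the blank must be 86 − 85 = 1.
Column 4 has 6 + 21 + 1 − 4 + 16 − 1 + 35 = 74; the blank must be 86 − 74 = 12.
Row 5 has 6 + 26 + 12 + 12 + 21 + 13 − 16 = 74; the blank must be 86 − 74 = 12.
Column 7 has 20 + 8 − 2 + 12 + 3 + 10 + 14 = 65; the blank must be 86 − 65 = 21.
Row 4 has 11 + 12 − 4 + 8 + 16 + 21 + 16 = 80; the blank must be 86 − 80 = 6.
Row 6 has -1 + 23 + 16 − 1 + 3 + 3 + 29 = 72; the blank must be 86 − 72 = 14.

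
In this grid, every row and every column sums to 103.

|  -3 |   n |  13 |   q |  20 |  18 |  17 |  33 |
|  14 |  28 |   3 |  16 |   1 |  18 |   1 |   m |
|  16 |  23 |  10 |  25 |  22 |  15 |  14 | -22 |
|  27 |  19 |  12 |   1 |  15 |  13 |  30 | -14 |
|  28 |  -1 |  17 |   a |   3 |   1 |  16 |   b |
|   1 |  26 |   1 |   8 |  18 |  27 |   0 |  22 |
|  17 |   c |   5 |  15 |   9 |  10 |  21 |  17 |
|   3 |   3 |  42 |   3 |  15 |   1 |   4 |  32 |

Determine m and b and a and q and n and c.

Row 7 has 17 + 5 + 15 + 9 + 10 + 21 + 17 = 94; the blank must be 103 − 94 = 9.
Column 2 has 28 + 23 + 19 − 1 + 26 + 9 + 3 = 107; the blank must be 103 − 107 = -4.
Row 1 has -3 − 4 + 13 + 20 + 18 + 17 + 33 = 94; the blank must be 103 − 94 = 9.
Column 4 has 9 + 16 + 25 + 1 + 8 + 15 + 3 = 77; the blank must be 103 − 77 = 26.
Row 2 has 14 + 28 + 3 + 16 + 1 + 18 + 1 = 81; the blank must be 103 − 81 = 22.
Row 5 has 28 − 1 + 17 + 26 + 3 + 1 + 16 = 90; the blank must be 103 − 90 = 13.

m = 22, b = 13, a = 26, q = 9, n = -4, c = 9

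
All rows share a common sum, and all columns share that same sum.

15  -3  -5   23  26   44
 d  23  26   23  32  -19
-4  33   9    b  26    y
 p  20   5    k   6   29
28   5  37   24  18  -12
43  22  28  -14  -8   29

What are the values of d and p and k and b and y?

d = 15, p = 3, k = 37, b = 7, y = 29

Rows 1 and 5 both sum to 100, so that's the common total.
The known cells in row 2 total 85, leaving 100 − 85 = 15 for the blank.
The known cells in column 1 total 97, leaving 100 − 97 = 3 for the blank.
The known cells in row 4 total 63, leaving 100 − 63 = 37 for the blank.
The known cells in column 4 total 93, leaving 100 − 93 = 7 for the blank.
The known cells in row 3 total 71, leaving 100 − 71 = 29 for the blank.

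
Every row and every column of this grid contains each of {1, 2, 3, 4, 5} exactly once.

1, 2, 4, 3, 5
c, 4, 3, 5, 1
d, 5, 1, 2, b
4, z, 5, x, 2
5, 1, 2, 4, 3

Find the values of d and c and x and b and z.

d = 3, c = 2, x = 1, b = 4, z = 3

At (row 3, col 5): column 5 already has {1, 2, 3, 5}, so the value is 4.
For row 4, column 2: column 2 already has {1, 2, 4, 5}; that leaves 3.
Cell (3,1): row 3 already has {1, 2, 4, 5} → 3.
For row 4, column 4: row 4 already has {2, 3, 4, 5}; that leaves 1.
Cell (2,1): row 2 already has {1, 3, 4, 5} → 2.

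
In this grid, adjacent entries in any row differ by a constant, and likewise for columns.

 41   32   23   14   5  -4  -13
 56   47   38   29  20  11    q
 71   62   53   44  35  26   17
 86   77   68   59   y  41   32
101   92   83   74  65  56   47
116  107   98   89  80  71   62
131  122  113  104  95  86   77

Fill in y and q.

y = 50, q = 2

Along each row the entries change by -9 per step; down each column they change by 15.
Row 4: from 86 at column 1, stepping by -9 to column 5 gives 50.
Row 2: from 56 at column 1, stepping by -9 to column 7 gives 2.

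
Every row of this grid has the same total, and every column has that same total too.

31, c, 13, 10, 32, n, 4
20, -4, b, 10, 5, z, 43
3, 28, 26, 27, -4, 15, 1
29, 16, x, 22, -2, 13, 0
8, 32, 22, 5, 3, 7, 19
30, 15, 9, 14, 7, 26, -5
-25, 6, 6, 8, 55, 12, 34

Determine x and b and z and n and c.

x = 18, b = 2, z = 20, n = 3, c = 3

Rows 3 and 5 both sum to 96, so that's the common total.
Column 2 has -4 + 28 + 16 + 32 + 15 + 6 = 93; the blank must be 96 − 93 = 3.
Row 1 has 31 + 3 + 13 + 10 + 32 + 4 = 93; the blank must be 96 − 93 = 3.
Column 6 has 3 + 15 + 13 + 7 + 26 + 12 = 76; the blank must be 96 − 76 = 20.
Row 2 has 20 − 4 + 10 + 5 + 20 + 43 = 94; the blank must be 96 − 94 = 2.
Row 4 has 29 + 16 + 22 − 2 + 13 + 0 = 78; the blank must be 96 − 78 = 18.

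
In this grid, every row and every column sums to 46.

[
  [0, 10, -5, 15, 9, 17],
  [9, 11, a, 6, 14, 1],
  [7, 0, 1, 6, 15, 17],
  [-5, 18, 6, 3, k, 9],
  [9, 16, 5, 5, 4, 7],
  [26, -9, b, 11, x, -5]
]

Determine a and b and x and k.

a = 5, b = 34, x = -11, k = 15

The known cells in row 2 total 41, leaving 46 − 41 = 5 for the blank.
The known cells in row 4 total 31, leaving 46 − 31 = 15 for the blank.
The known cells in column 5 total 57, leaving 46 − 57 = -11 for the blank.
The known cells in row 6 total 12, leaving 46 − 12 = 34 for the blank.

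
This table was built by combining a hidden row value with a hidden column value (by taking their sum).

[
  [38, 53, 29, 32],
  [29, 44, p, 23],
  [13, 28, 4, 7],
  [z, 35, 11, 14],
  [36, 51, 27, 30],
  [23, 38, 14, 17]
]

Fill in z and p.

z = 20, p = 20

The difference between any two rows is the same in every column — this is an addition table with the headers hidden.
Row 4 minus row 1 is 35 − 53 = -18, so its entry in column 1 is 38 + (-18) = 20.
Row 2 minus row 1 is 44 − 53 = -9, so its entry in column 3 is 29 + (-9) = 20.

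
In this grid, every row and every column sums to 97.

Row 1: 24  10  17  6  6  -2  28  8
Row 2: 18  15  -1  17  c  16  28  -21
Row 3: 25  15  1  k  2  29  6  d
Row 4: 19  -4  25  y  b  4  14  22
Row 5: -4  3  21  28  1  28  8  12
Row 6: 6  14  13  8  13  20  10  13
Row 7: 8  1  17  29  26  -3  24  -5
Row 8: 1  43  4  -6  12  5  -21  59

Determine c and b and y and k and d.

c = 25, b = 12, y = 5, k = 10, d = 9

Column 8: 8 − 21 + 22 + 12 + 13 − 5 + 59 = 88, so its missing entry is 97 − 88 = 9.
Row 2: 18 + 15 − 1 + 17 + 16 + 28 − 21 = 72, so its missing entry is 97 − 72 = 25.
Column 5: 6 + 25 + 2 + 1 + 13 + 26 + 12 = 85, so its missing entry is 97 − 85 = 12.
Row 3: 25 + 15 + 1 + 2 + 29 + 6 + 9 = 87, so its missing entry is 97 − 87 = 10.
Row 4: 19 − 4 + 25 + 12 + 4 + 14 + 22 = 92, so its missing entry is 97 − 92 = 5.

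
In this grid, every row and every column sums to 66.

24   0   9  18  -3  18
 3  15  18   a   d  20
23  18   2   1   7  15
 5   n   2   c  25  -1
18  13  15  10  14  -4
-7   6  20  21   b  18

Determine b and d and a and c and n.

Column 2: 0 + 15 + 18 + 13 + 6 = 52, so its missing entry is 66 − 52 = 14.
Row 6: -7 + 6 + 20 + 21 + 18 = 58, so its missing entry is 66 − 58 = 8.
Column 5: -3 + 7 + 25 + 14 + 8 = 51, so its missing entry is 66 − 51 = 15.
Row 4: 5 + 14 + 2 + 25 − 1 = 45, so its missing entry is 66 − 45 = 21.
Row 2: 3 + 15 + 18 + 15 + 20 = 71, so its missing entry is 66 − 71 = -5.

b = 8, d = 15, a = -5, c = 21, n = 14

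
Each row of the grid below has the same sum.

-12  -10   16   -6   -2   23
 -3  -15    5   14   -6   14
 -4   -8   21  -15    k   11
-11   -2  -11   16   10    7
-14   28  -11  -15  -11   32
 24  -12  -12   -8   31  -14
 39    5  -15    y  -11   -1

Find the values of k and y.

Rows 1 and 4 both add up to 9, so every row sums to 9.
Row 3: -4 − 8 + 21 − 15 + 11 = 5, so the missing entry is 9 − 5 = 4.
Row 7: 39 + 5 − 15 − 11 − 1 = 17, so the missing entry is 9 − 17 = -8.

k = 4, y = -8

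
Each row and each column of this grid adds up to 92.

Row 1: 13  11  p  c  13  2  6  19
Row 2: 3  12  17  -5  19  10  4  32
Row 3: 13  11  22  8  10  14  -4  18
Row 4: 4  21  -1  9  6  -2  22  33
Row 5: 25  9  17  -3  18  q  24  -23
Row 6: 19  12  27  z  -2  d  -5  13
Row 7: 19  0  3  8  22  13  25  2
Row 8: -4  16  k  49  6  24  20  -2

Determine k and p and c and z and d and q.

k = -17, p = 24, c = 4, z = 22, d = 6, q = 25

Row 5 has 25 + 9 + 17 − 3 + 18 + 24 − 23 = 67; the blank must be 92 − 67 = 25.
Column 6 has 2 + 10 + 14 − 2 + 25 + 13 + 24 = 86; the blank must be 92 − 86 = 6.
Row 8 has -4 + 16 + 49 + 6 + 24 + 20 − 2 = 109; the blank must be 92 − 109 = -17.
Column 3 has 17 + 22 − 1 + 17 + 27 + 3 − 17 = 68; the blank must be 92 − 68 = 24.
Row 1 has 13 + 11 + 24 + 13 + 2 + 6 + 19 = 88; the blank must be 92 − 88 = 4.
Row 6 has 19 + 12 + 27 − 2 + 6 − 5 + 13 = 70; the blank must be 92 − 70 = 22.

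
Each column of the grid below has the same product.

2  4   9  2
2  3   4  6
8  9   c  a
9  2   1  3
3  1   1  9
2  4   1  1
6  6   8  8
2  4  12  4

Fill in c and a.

c = 6, a = 2

Columns 1 and 2 each multiply to 20736, so every column has product 20736.
Column 3: 9×4×1×1×1×8×12 = 3456, so the missing entry is 20736 ÷ 3456 = 6.
Column 4: 2×6×3×9×1×8×4 = 10368, so the missing entry is 20736 ÷ 10368 = 2.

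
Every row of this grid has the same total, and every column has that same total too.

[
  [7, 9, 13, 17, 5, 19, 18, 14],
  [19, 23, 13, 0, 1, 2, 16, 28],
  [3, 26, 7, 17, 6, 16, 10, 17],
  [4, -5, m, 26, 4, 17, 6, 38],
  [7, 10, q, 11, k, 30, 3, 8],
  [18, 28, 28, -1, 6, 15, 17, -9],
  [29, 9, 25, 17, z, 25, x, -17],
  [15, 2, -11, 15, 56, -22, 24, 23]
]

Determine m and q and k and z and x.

m = 12, q = 15, k = 18, z = 6, x = 8

Rows 1 and 2 both sum to 102, so that's the common total.
The known cells in column 7 total 94, leaving 102 − 94 = 8 for the blank.
The known cells in row 7 total 96, leaving 102 − 96 = 6 for the blank.
The known cells in column 5 total 84, leaving 102 − 84 = 18 for the blank.
The known cells in row 5 total 87, leaving 102 − 87 = 15 for the blank.
The known cells in row 4 total 90, leaving 102 − 90 = 12 for the blank.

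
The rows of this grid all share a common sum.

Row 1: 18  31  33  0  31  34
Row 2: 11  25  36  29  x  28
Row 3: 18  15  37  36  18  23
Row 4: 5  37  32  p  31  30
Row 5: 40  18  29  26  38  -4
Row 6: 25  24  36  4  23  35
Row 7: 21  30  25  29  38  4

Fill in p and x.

Rows 6 and 7 both add up to 147, so every row sums to 147.
Row 4: 5 + 37 + 32 + 31 + 30 = 135, so the missing entry is 147 − 135 = 12.
Row 2: 11 + 25 + 36 + 29 + 28 = 129, so the missing entry is 147 − 129 = 18.

p = 12, x = 18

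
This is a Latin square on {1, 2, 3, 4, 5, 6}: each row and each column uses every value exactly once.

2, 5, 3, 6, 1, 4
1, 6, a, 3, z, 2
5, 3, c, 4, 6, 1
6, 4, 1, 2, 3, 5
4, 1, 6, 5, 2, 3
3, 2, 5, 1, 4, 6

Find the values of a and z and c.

At (row 2, col 5): column 5 already has {1, 2, 3, 4, 6}, so the value is 5.
For row 2, column 3: row 2 already has {1, 2, 3, 5, 6}; that leaves 4.
Cell (3,3): row 3 already has {1, 3, 4, 5, 6} → 2.

a = 4, z = 5, c = 2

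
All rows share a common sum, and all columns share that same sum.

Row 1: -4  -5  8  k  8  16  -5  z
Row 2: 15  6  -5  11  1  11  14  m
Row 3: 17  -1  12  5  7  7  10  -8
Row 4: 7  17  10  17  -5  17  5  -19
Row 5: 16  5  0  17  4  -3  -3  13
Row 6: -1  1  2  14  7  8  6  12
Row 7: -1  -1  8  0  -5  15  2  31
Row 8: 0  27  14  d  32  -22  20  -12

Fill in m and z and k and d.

Rows 3 and 4 both sum to 49, so that's the common total.
The known cells in row 2 total 53, leaving 49 − 53 = -4 for the blank.
The known cells in column 8 total 13, leaving 49 − 13 = 36 for the blank.
The known cells in row 1 total 54, leaving 49 − 54 = -5 for the blank.
The known cells in row 8 total 59, leaving 49 − 59 = -10 for the blank.

m = -4, z = 36, k = -5, d = -10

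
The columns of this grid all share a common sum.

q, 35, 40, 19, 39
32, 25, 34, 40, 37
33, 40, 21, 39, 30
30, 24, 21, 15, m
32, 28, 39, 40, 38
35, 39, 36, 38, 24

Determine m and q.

m = 23, q = 29

Columns 3 and 4 both add up to 191, so every column sums to 191.
Column 5: 39 + 37 + 30 + 38 + 24 = 168, so the missing entry is 191 − 168 = 23.
Column 1: 32 + 33 + 30 + 32 + 35 = 162, so the missing entry is 191 − 162 = 29.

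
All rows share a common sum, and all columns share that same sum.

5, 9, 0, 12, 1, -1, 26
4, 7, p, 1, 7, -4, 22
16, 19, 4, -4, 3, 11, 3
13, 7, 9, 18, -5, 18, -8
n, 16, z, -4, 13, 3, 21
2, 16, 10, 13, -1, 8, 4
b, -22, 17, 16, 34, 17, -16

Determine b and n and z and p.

b = 6, n = 6, z = -3, p = 15

Rows 1 and 3 both sum to 52, so that's the common total.
Row 2 has 4 + 7 + 1 + 7 − 4 + 22 = 37; the blank must be 52 − 37 = 15.
Column 3 has 0 + 15 + 4 + 9 + 10 + 17 = 55; the blank must be 52 − 55 = -3.
Row 5 has 16 − 3 − 4 + 13 + 3 + 21 = 46; the blank must be 52 − 46 = 6.
Row 7 has -22 + 17 + 16 + 34 + 17 − 16 = 46; the blank must be 52 − 46 = 6.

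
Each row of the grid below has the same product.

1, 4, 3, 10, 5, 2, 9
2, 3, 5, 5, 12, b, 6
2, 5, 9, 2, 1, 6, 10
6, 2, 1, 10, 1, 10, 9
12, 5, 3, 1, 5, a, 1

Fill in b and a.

Rows 1 and 3 each multiply to 10800, so every row has product 10800.
Row 2: 2×3×5×5×12×6 = 10800, so the missing entry is 10800 ÷ 10800 = 1.
Row 5: 12×5×3×1×5×1 = 900, so the missing entry is 10800 ÷ 900 = 12.

b = 1, a = 12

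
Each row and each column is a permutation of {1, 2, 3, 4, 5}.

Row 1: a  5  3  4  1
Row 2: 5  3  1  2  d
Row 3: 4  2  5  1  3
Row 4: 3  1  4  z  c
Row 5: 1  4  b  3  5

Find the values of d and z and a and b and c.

d = 4, z = 5, a = 2, b = 2, c = 2

For row 1, column 1: row 1 already has {1, 3, 4, 5}; that leaves 2.
At (row 2, col 5): row 2 already has {1, 2, 3, 5}, so the value is 4.
Cell (4,5): column 5 already has {1, 3, 4, 5} → 2.
For row 5, column 3: row 5 already has {1, 3, 4, 5}; that leaves 2.
Cell (4,4): row 4 already has {1, 2, 3, 4} → 5.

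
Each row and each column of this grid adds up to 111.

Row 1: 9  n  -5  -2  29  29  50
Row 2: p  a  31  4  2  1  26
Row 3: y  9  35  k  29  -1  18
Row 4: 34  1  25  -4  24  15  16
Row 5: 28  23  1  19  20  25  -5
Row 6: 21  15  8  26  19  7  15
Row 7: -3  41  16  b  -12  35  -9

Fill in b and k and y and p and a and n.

Row 1 has 9 − 5 − 2 + 29 + 29 + 50 = 110; the blank must be 111 − 110 = 1.
Column 2 has 1 + 9 + 1 + 23 + 15 + 41 = 90; the blank must be 111 − 90 = 21.
Row 2 has 21 + 31 + 4 + 2 + 1 + 26 = 85; the blank must be 111 − 85 = 26.
Column 1 has 9 + 26 + 34 + 28 + 21 − 3 = 115; the blank must be 111 − 115 = -4.
Row 3 has -4 + 9 + 35 + 29 − 1 + 18 = 86; the blank must be 111 − 86 = 25.
Row 7 has -3 + 41 + 16 − 12 + 35 − 9 = 68; the blank must be 111 − 68 = 43.

b = 43, k = 25, y = -4, p = 26, a = 21, n = 1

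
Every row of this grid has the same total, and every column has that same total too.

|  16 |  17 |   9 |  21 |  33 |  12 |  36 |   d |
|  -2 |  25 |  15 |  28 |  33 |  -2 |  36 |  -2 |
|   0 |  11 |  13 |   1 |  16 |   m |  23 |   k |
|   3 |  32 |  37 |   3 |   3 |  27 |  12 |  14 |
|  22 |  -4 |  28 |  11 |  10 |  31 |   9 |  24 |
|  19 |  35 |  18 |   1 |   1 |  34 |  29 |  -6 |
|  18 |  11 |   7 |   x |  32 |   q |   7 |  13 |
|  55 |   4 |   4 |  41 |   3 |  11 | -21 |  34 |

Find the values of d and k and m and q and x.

d = -13, k = 67, m = 0, q = 18, x = 25

Rows 2 and 4 both sum to 131, so that's the common total.
Row 1 has 16 + 17 + 9 + 21 + 33 + 12 + 36 = 144; the blank must be 131 − 144 = -13.
Column 8 has -13 − 2 + 14 + 24 − 6 + 13 + 34 = 64; the blank must be 131 − 64 = 67.
Column 4 has 21 + 28 + 1 + 3 + 11 + 1 + 41 = 106; the blank must be 131 − 106 = 25.
Row 7 has 18 + 11 + 7 + 25 + 32 + 7 + 13 = 113; the blank must be 131 − 113 = 18.
Row 3 has 0 + 11 + 13 + 1 + 16 + 23 + 67 = 131; the blank must be 131 − 131 = 0.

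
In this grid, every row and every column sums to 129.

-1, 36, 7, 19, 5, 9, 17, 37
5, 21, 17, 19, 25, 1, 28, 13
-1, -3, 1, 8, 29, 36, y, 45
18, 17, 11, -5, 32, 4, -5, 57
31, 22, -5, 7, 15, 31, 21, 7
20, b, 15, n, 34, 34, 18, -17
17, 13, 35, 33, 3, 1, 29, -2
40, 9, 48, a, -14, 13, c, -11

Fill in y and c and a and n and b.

y = 14, c = 7, a = 37, n = 11, b = 14

The known cells in column 2 total 115, leaving 129 − 115 = 14 for the blank.
The known cells in row 3 total 115, leaving 129 − 115 = 14 for the blank.
The known cells in column 7 total 122, leaving 129 − 122 = 7 for the blank.
The known cells in row 8 total 92, leaving 129 − 92 = 37 for the blank.
The known cells in row 6 total 118, leaving 129 − 118 = 11 for the blank.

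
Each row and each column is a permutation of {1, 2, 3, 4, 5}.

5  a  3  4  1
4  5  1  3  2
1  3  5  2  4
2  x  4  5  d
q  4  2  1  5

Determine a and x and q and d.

a = 2, x = 1, q = 3, d = 3

For row 5, column 1: row 5 already has {1, 2, 4, 5}; that leaves 3.
For row 4, column 5: column 5 already has {1, 2, 4, 5}; that leaves 3.
For row 4, column 2: row 4 already has {2, 3, 4, 5}; that leaves 1.
For row 1, column 2: row 1 already has {1, 3, 4, 5}; that leaves 2.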